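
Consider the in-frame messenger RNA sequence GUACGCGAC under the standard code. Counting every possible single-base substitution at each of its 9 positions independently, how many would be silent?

7

Codon 1 (GUA, Val): 3 synonymous substitutions.
Codon 2 (CGC, Arg): 3 synonymous substitutions.
Codon 3 (GAC, Asp): 1 synonymous substitution.
Total: 3 + 3 + 1 = 7.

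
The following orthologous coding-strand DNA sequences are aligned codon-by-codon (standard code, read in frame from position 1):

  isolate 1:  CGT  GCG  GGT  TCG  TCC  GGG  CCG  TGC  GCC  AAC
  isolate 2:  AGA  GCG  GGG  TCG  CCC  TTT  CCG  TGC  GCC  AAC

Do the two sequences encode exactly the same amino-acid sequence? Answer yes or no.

no

Codon 1: CGT Arg / AGA Arg — synonymous.
Codon 2: GCG Ala / GCG Ala — identical.
Codon 3: GGT Gly / GGG Gly — synonymous.
Codon 4: TCG Ser / TCG Ser — identical.
Codon 5: TCC Ser / CCC Pro — nonsynonymous.
Codon 6: GGG Gly / TTT Phe — nonsynonymous.
Codon 7: CCG Pro / CCG Pro — identical.
Codon 8: TGC Cys / TGC Cys — identical.
Codon 9: GCC Ala / GCC Ala — identical.
Codon 10: AAC Asn / AAC Asn — identical.
Nonsynonymous differences: 2 → different protein.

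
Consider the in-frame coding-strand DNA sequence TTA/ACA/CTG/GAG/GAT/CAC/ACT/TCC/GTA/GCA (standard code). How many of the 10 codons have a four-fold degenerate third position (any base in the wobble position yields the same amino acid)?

Codon 1 TTA (Leu): third position 2-fold.
Codon 2 ACA (Thr): third position 4-fold.
Codon 3 CTG (Leu): third position 4-fold.
Codon 4 GAG (Glu): third position 2-fold.
Codon 5 GAT (Asp): third position 2-fold.
Codon 6 CAC (His): third position 2-fold.
Codon 7 ACT (Thr): third position 4-fold.
Codon 8 TCC (Ser): third position 4-fold.
Codon 9 GTA (Val): third position 4-fold.
Codon 10 GCA (Ala): third position 4-fold.
Four-fold degenerate third positions: 6.

6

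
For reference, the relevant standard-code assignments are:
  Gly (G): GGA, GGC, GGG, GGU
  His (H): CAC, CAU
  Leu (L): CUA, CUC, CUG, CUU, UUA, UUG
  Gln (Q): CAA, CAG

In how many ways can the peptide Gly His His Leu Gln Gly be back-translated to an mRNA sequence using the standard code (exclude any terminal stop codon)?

768

Gly: 4 codons.
His: 2 codons.
His: 2 codons.
Leu: 6 codons.
Gln: 2 codons.
Gly: 4 codons.
4 × 2 × 2 × 6 × 2 × 4 = 768.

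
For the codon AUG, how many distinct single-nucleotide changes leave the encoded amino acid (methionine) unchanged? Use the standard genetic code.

0

Position 1: none → 0 synonymous.
Position 2: none → 0 synonymous.
Position 3: none → 0 synonymous.
Total: 0 + 0 + 0 = 0.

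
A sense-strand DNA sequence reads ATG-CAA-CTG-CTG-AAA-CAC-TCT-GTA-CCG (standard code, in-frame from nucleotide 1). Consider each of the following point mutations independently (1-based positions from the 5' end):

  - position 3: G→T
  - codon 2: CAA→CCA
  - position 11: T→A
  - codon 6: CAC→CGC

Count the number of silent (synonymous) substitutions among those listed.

Codon 1: ATG (Met) → ATT (Ile) — missense.
Codon 2: CAA (Gln) → CCA (Pro) — missense.
Codon 4: CTG (Leu) → CAG (Gln) — missense.
Codon 6: CAC (His) → CGC (Arg) — missense.
Synonymous: 0 of 4.

0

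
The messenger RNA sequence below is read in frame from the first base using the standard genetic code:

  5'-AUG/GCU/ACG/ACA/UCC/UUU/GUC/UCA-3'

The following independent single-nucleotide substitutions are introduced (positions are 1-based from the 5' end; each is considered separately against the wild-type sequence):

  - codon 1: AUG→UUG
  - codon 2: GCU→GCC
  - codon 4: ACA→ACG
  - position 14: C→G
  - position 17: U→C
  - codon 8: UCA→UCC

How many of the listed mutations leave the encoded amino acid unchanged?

Codon 1: AUG (Met) → UUG (Leu) — missense.
Codon 2: GCU (Ala) → GCC (Ala) — synonymous.
Codon 4: ACA (Thr) → ACG (Thr) — synonymous.
Codon 5: UCC (Ser) → UGC (Cys) — missense.
Codon 6: UUU (Phe) → UCU (Ser) — missense.
Codon 8: UCA (Ser) → UCC (Ser) — synonymous.
Synonymous: 3 of 6.

3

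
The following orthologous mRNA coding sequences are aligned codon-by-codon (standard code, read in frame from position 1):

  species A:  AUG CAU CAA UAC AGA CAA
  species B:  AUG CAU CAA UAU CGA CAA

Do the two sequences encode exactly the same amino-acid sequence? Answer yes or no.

Codon 1: AUG Met / AUG Met — identical.
Codon 2: CAU His / CAU His — identical.
Codon 3: CAA Gln / CAA Gln — identical.
Codon 4: UAC Tyr / UAU Tyr — synonymous.
Codon 5: AGA Arg / CGA Arg — synonymous.
Codon 6: CAA Gln / CAA Gln — identical.
Nonsynonymous differences: 0 → same protein.

yes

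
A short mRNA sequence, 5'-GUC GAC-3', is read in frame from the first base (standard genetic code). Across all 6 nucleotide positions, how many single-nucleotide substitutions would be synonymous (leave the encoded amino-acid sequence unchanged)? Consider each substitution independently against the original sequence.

Codon 1 (GUC, Val): 3 synonymous substitutions.
Codon 2 (GAC, Asp): 1 synonymous substitution.
Total: 3 + 1 = 4.

4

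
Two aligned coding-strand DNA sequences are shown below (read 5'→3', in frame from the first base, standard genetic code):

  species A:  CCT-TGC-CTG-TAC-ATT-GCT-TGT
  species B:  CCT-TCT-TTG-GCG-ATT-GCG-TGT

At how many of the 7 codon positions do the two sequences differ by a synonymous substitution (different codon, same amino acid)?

2

Codon 1: CCT Pro / CCT Pro — identical.
Codon 2: TGC Cys / TCT Ser — nonsynonymous.
Codon 3: CTG Leu / TTG Leu — synonymous.
Codon 4: TAC Tyr / GCG Ala — nonsynonymous.
Codon 5: ATT Ile / ATT Ile — identical.
Codon 6: GCT Ala / GCG Ala — synonymous.
Codon 7: TGT Cys / TGT Cys — identical.
Synonymous differences: 2.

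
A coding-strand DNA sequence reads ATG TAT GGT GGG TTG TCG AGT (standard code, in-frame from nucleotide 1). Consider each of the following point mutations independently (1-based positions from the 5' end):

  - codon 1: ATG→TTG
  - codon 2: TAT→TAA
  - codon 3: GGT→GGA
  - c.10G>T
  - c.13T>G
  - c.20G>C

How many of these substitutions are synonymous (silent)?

1

Codon 1: ATG (Met) → TTG (Leu) — missense.
Codon 2: TAT (Tyr) → TAA (Stop) — nonsense.
Codon 3: GGT (Gly) → GGA (Gly) — synonymous.
Codon 4: GGG (Gly) → TGG (Trp) — missense.
Codon 5: TTG (Leu) → GTG (Val) — missense.
Codon 7: AGT (Ser) → ACT (Thr) — missense.
Synonymous: 1 of 6.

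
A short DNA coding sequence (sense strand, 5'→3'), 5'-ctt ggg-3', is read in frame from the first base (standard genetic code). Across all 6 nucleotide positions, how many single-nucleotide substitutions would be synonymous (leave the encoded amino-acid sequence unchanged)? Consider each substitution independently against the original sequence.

6

Codon 1 (CTT, Leu): 3 synonymous substitutions.
Codon 2 (GGG, Gly): 3 synonymous substitutions.
Total: 3 + 3 = 6.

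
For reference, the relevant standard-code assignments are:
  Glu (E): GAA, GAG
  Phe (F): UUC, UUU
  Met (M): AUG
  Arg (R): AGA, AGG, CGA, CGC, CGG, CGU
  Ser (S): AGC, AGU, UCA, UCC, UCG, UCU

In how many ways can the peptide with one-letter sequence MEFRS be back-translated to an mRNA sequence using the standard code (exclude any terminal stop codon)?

144

Met: 1 codon.
Glu: 2 codons.
Phe: 2 codons.
Arg: 6 codons.
Ser: 6 codons.
1 × 2 × 2 × 6 × 6 = 144.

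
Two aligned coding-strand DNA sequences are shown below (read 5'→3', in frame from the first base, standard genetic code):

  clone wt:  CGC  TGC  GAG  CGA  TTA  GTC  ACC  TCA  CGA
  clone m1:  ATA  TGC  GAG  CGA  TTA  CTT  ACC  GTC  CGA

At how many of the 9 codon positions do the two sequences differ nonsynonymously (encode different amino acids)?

3

Codon 1: CGC Arg / ATA Ile — nonsynonymous.
Codon 2: TGC Cys / TGC Cys — identical.
Codon 3: GAG Glu / GAG Glu — identical.
Codon 4: CGA Arg / CGA Arg — identical.
Codon 5: TTA Leu / TTA Leu — identical.
Codon 6: GTC Val / CTT Leu — nonsynonymous.
Codon 7: ACC Thr / ACC Thr — identical.
Codon 8: TCA Ser / GTC Val — nonsynonymous.
Codon 9: CGA Arg / CGA Arg — identical.
Nonsynonymous differences: 3.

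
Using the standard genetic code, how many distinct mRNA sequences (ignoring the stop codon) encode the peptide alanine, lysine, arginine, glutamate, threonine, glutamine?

768

Ala: 4 codons.
Lys: 2 codons.
Arg: 6 codons.
Glu: 2 codons.
Thr: 4 codons.
Gln: 2 codons.
4 × 2 × 6 × 2 × 4 × 2 = 768.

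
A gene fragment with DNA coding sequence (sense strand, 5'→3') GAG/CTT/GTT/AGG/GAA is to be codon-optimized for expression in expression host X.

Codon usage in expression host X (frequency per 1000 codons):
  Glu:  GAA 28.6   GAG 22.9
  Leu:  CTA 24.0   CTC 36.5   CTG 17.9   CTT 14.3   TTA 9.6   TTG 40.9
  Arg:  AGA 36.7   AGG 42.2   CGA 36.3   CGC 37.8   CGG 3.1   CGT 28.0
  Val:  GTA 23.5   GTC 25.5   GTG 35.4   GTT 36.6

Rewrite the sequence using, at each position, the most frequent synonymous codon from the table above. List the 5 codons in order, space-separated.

Codon 1 (Glu): best is GAA at 28.6.
Codon 2 (Leu): best is TTG at 40.9.
Codon 3 (Val): best is GTT at 36.6.
Codon 4 (Arg): best is AGG at 42.2.
Codon 5 (Glu): best is GAA at 28.6.

GAA TTG GTT AGG GAA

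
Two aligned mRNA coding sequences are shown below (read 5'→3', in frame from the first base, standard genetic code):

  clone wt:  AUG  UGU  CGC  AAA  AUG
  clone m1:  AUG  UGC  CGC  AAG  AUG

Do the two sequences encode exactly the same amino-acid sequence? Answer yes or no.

yes

Codon 1: AUG Met / AUG Met — identical.
Codon 2: UGU Cys / UGC Cys — synonymous.
Codon 3: CGC Arg / CGC Arg — identical.
Codon 4: AAA Lys / AAG Lys — synonymous.
Codon 5: AUG Met / AUG Met — identical.
Nonsynonymous differences: 0 → same protein.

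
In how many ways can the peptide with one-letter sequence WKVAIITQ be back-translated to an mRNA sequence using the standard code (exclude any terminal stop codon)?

2304

Trp: 1 codon.
Lys: 2 codons.
Val: 4 codons.
Ala: 4 codons.
Ile: 3 codons.
Ile: 3 codons.
Thr: 4 codons.
Gln: 2 codons.
1 × 2 × 4 × 4 × 3 × 3 × 4 × 2 = 2304.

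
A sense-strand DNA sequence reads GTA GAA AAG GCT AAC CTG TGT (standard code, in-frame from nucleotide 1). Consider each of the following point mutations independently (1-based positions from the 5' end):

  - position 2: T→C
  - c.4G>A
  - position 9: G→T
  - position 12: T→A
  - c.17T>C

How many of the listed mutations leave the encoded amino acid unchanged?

1

Codon 1: GTA (Val) → GCA (Ala) — missense.
Codon 2: GAA (Glu) → AAA (Lys) — missense.
Codon 3: AAG (Lys) → AAT (Asn) — missense.
Codon 4: GCT (Ala) → GCA (Ala) — synonymous.
Codon 6: CTG (Leu) → CCG (Pro) — missense.
Synonymous: 1 of 5.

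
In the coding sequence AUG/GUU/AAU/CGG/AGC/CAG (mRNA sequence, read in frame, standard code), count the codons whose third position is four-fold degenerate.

Codon 1 AUG (Met): third position 1-fold.
Codon 2 GUU (Val): third position 4-fold.
Codon 3 AAU (Asn): third position 2-fold.
Codon 4 CGG (Arg): third position 4-fold.
Codon 5 AGC (Ser): third position 2-fold.
Codon 6 CAG (Gln): third position 2-fold.
Four-fold degenerate third positions: 2.

2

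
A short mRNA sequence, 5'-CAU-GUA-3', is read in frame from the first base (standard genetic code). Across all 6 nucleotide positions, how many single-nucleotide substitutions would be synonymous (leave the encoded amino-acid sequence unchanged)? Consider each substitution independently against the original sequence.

4

Codon 1 (CAU, His): 1 synonymous substitution.
Codon 2 (GUA, Val): 3 synonymous substitutions.
Total: 1 + 3 = 4.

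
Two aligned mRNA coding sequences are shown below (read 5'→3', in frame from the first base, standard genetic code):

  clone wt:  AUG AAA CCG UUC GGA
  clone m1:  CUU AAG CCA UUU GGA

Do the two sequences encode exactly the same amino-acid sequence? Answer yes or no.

no

Codon 1: AUG Met / CUU Leu — nonsynonymous.
Codon 2: AAA Lys / AAG Lys — synonymous.
Codon 3: CCG Pro / CCA Pro — synonymous.
Codon 4: UUC Phe / UUU Phe — synonymous.
Codon 5: GGA Gly / GGA Gly — identical.
Nonsynonymous differences: 1 → different protein.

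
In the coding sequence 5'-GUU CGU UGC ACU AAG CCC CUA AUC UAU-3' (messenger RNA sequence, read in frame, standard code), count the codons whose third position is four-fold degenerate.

5

Codon 1 GUU (Val): third position 4-fold.
Codon 2 CGU (Arg): third position 4-fold.
Codon 3 UGC (Cys): third position 2-fold.
Codon 4 ACU (Thr): third position 4-fold.
Codon 5 AAG (Lys): third position 2-fold.
Codon 6 CCC (Pro): third position 4-fold.
Codon 7 CUA (Leu): third position 4-fold.
Codon 8 AUC (Ile): third position 3-fold.
Codon 9 UAU (Tyr): third position 2-fold.
Four-fold degenerate third positions: 5.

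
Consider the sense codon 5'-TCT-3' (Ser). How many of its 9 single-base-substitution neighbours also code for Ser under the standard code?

Position 1: none → 0 synonymous.
Position 2: none → 0 synonymous.
Position 3: TCC, TCA, TCG → 3 synonymous.
Total: 0 + 0 + 3 = 3.

3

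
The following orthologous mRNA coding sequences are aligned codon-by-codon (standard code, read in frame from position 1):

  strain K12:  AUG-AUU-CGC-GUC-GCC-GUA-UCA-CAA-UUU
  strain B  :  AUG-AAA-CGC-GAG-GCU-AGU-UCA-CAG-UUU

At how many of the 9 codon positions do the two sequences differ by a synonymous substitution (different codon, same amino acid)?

2

Codon 1: AUG Met / AUG Met — identical.
Codon 2: AUU Ile / AAA Lys — nonsynonymous.
Codon 3: CGC Arg / CGC Arg — identical.
Codon 4: GUC Val / GAG Glu — nonsynonymous.
Codon 5: GCC Ala / GCU Ala — synonymous.
Codon 6: GUA Val / AGU Ser — nonsynonymous.
Codon 7: UCA Ser / UCA Ser — identical.
Codon 8: CAA Gln / CAG Gln — synonymous.
Codon 9: UUU Phe / UUU Phe — identical.
Synonymous differences: 2.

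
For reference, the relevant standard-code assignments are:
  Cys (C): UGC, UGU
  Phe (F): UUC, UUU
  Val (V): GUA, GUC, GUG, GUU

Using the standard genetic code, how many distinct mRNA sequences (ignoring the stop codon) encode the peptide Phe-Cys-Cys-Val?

32

Phe: 2 codons.
Cys: 2 codons.
Cys: 2 codons.
Val: 4 codons.
2 × 2 × 2 × 4 = 32.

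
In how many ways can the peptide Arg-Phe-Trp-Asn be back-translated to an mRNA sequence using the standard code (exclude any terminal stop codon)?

Arg: 6 codons.
Phe: 2 codons.
Trp: 1 codon.
Asn: 2 codons.
6 × 2 × 1 × 2 = 24.

24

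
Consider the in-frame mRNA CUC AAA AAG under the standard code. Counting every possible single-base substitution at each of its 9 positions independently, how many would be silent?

Codon 1 (CUC, Leu): 3 synonymous substitutions.
Codon 2 (AAA, Lys): 1 synonymous substitution.
Codon 3 (AAG, Lys): 1 synonymous substitution.
Total: 3 + 1 + 1 = 5.

5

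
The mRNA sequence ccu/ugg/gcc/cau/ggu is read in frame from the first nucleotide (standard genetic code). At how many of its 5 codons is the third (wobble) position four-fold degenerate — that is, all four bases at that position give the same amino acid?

3

Codon 1 CCU (Pro): third position 4-fold.
Codon 2 UGG (Trp): third position 1-fold.
Codon 3 GCC (Ala): third position 4-fold.
Codon 4 CAU (His): third position 2-fold.
Codon 5 GGU (Gly): third position 4-fold.
Four-fold degenerate third positions: 3.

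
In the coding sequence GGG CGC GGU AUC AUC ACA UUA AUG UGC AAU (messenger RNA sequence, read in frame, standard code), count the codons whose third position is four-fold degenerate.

4

Codon 1 GGG (Gly): third position 4-fold.
Codon 2 CGC (Arg): third position 4-fold.
Codon 3 GGU (Gly): third position 4-fold.
Codon 4 AUC (Ile): third position 3-fold.
Codon 5 AUC (Ile): third position 3-fold.
Codon 6 ACA (Thr): third position 4-fold.
Codon 7 UUA (Leu): third position 2-fold.
Codon 8 AUG (Met): third position 1-fold.
Codon 9 UGC (Cys): third position 2-fold.
Codon 10 AAU (Asn): third position 2-fold.
Four-fold degenerate third positions: 4.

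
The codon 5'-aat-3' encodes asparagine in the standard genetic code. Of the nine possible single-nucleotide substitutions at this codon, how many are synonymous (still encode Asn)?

1

Position 1: none → 0 synonymous.
Position 2: none → 0 synonymous.
Position 3: AAC → 1 synonymous.
Total: 0 + 0 + 1 = 1.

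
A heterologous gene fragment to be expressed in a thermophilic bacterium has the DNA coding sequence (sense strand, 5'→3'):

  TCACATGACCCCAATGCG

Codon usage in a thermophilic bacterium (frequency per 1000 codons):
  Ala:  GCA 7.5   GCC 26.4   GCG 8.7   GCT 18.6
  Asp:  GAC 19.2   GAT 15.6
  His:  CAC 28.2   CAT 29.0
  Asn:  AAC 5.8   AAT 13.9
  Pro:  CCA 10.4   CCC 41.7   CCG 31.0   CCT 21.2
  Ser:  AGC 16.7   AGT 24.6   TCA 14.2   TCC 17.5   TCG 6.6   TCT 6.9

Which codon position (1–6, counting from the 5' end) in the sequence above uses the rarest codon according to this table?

Codon 1 TCA (Ser): 14.2 per 1000.
Codon 2 CAT (His): 29.0 per 1000.
Codon 3 GAC (Asp): 19.2 per 1000.
Codon 4 CCC (Pro): 41.7 per 1000.
Codon 5 AAT (Asn): 13.9 per 1000.
Codon 6 GCG (Ala): 8.7 per 1000.
Lowest frequency is 8.7 at codon 6.

6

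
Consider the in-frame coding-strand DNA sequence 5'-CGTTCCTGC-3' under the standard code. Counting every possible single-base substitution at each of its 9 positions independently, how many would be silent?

Codon 1 (CGT, Arg): 3 synonymous substitutions.
Codon 2 (TCC, Ser): 3 synonymous substitutions.
Codon 3 (TGC, Cys): 1 synonymous substitution.
Total: 3 + 3 + 1 = 7.

7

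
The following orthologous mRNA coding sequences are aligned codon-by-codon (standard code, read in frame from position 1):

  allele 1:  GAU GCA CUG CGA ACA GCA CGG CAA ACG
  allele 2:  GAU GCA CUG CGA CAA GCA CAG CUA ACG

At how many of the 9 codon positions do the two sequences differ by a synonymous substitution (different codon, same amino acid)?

Codon 1: GAU Asp / GAU Asp — identical.
Codon 2: GCA Ala / GCA Ala — identical.
Codon 3: CUG Leu / CUG Leu — identical.
Codon 4: CGA Arg / CGA Arg — identical.
Codon 5: ACA Thr / CAA Gln — nonsynonymous.
Codon 6: GCA Ala / GCA Ala — identical.
Codon 7: CGG Arg / CAG Gln — nonsynonymous.
Codon 8: CAA Gln / CUA Leu — nonsynonymous.
Codon 9: ACG Thr / ACG Thr — identical.
Synonymous differences: 0.

0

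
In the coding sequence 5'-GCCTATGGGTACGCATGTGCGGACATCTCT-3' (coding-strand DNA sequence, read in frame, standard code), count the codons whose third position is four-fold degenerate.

5

Codon 1 GCC (Ala): third position 4-fold.
Codon 2 TAT (Tyr): third position 2-fold.
Codon 3 GGG (Gly): third position 4-fold.
Codon 4 TAC (Tyr): third position 2-fold.
Codon 5 GCA (Ala): third position 4-fold.
Codon 6 TGT (Cys): third position 2-fold.
Codon 7 GCG (Ala): third position 4-fold.
Codon 8 GAC (Asp): third position 2-fold.
Codon 9 ATC (Ile): third position 3-fold.
Codon 10 TCT (Ser): third position 4-fold.
Four-fold degenerate third positions: 5.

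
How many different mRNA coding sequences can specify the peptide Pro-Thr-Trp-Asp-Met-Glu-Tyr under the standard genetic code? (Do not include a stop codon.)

Pro: 4 codons.
Thr: 4 codons.
Trp: 1 codon.
Asp: 2 codons.
Met: 1 codon.
Glu: 2 codons.
Tyr: 2 codons.
4 × 4 × 1 × 2 × 1 × 2 × 2 = 128.

128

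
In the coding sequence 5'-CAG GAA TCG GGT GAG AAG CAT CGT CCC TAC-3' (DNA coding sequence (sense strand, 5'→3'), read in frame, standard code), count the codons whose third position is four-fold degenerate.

Codon 1 CAG (Gln): third position 2-fold.
Codon 2 GAA (Glu): third position 2-fold.
Codon 3 TCG (Ser): third position 4-fold.
Codon 4 GGT (Gly): third position 4-fold.
Codon 5 GAG (Glu): third position 2-fold.
Codon 6 AAG (Lys): third position 2-fold.
Codon 7 CAT (His): third position 2-fold.
Codon 8 CGT (Arg): third position 4-fold.
Codon 9 CCC (Pro): third position 4-fold.
Codon 10 TAC (Tyr): third position 2-fold.
Four-fold degenerate third positions: 4.

4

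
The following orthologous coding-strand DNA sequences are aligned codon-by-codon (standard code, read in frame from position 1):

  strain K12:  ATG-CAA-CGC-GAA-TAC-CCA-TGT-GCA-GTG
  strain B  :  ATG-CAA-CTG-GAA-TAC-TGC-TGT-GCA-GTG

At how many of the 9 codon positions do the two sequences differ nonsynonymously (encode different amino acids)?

2

Codon 1: ATG Met / ATG Met — identical.
Codon 2: CAA Gln / CAA Gln — identical.
Codon 3: CGC Arg / CTG Leu — nonsynonymous.
Codon 4: GAA Glu / GAA Glu — identical.
Codon 5: TAC Tyr / TAC Tyr — identical.
Codon 6: CCA Pro / TGC Cys — nonsynonymous.
Codon 7: TGT Cys / TGT Cys — identical.
Codon 8: GCA Ala / GCA Ala — identical.
Codon 9: GTG Val / GTG Val — identical.
Nonsynonymous differences: 2.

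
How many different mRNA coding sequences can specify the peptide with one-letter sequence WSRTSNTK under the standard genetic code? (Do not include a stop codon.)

13824

Trp: 1 codon.
Ser: 6 codons.
Arg: 6 codons.
Thr: 4 codons.
Ser: 6 codons.
Asn: 2 codons.
Thr: 4 codons.
Lys: 2 codons.
1 × 6 × 6 × 4 × 6 × 2 × 4 × 2 = 13824.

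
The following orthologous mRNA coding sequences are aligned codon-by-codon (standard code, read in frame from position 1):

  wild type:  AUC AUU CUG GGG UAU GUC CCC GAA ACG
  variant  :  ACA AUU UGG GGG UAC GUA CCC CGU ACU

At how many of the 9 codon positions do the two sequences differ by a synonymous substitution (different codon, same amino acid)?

3

Codon 1: AUC Ile / ACA Thr — nonsynonymous.
Codon 2: AUU Ile / AUU Ile — identical.
Codon 3: CUG Leu / UGG Trp — nonsynonymous.
Codon 4: GGG Gly / GGG Gly — identical.
Codon 5: UAU Tyr / UAC Tyr — synonymous.
Codon 6: GUC Val / GUA Val — synonymous.
Codon 7: CCC Pro / CCC Pro — identical.
Codon 8: GAA Glu / CGU Arg — nonsynonymous.
Codon 9: ACG Thr / ACU Thr — synonymous.
Synonymous differences: 3.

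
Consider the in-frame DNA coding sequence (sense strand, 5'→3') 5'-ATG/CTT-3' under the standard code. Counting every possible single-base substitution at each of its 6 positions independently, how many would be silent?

3

Codon 1 (ATG, Met): 0 synonymous substitutions.
Codon 2 (CTT, Leu): 3 synonymous substitutions.
Total: 0 + 3 = 3.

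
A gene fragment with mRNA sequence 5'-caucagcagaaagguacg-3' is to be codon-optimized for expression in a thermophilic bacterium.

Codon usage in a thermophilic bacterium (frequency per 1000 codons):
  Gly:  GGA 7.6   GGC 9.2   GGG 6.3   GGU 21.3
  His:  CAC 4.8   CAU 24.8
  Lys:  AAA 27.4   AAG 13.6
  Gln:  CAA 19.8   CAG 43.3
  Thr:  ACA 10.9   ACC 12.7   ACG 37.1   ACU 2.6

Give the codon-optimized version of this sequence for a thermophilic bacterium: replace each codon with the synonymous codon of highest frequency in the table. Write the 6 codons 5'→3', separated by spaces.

Codon 1 (His): best is CAU at 24.8.
Codon 2 (Gln): best is CAG at 43.3.
Codon 3 (Gln): best is CAG at 43.3.
Codon 4 (Lys): best is AAA at 27.4.
Codon 5 (Gly): best is GGU at 21.3.
Codon 6 (Thr): best is ACG at 37.1.

CAU CAG CAG AAA GGU ACG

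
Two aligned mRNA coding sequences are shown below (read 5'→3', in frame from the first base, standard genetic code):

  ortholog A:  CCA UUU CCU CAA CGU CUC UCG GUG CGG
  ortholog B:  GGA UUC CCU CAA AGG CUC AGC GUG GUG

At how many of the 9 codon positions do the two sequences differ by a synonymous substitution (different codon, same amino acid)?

Codon 1: CCA Pro / GGA Gly — nonsynonymous.
Codon 2: UUU Phe / UUC Phe — synonymous.
Codon 3: CCU Pro / CCU Pro — identical.
Codon 4: CAA Gln / CAA Gln — identical.
Codon 5: CGU Arg / AGG Arg — synonymous.
Codon 6: CUC Leu / CUC Leu — identical.
Codon 7: UCG Ser / AGC Ser — synonymous.
Codon 8: GUG Val / GUG Val — identical.
Codon 9: CGG Arg / GUG Val — nonsynonymous.
Synonymous differences: 3.

3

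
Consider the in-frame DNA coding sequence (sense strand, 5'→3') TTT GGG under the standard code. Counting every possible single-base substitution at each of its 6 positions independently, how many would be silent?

4

Codon 1 (TTT, Phe): 1 synonymous substitution.
Codon 2 (GGG, Gly): 3 synonymous substitutions.
Total: 1 + 3 = 4.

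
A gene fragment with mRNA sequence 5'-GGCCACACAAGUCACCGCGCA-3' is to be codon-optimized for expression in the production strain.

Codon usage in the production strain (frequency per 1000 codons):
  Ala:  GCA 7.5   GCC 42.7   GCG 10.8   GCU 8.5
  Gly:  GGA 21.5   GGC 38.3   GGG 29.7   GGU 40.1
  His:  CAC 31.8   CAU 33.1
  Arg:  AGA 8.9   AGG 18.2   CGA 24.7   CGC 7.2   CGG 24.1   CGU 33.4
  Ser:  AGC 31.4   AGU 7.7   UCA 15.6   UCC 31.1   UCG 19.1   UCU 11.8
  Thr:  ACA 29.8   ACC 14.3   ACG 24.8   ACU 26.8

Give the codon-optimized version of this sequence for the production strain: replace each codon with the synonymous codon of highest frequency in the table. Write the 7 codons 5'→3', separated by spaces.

Codon 1 (Gly): best is GGU at 40.1.
Codon 2 (His): best is CAU at 33.1.
Codon 3 (Thr): best is ACA at 29.8.
Codon 4 (Ser): best is AGC at 31.4.
Codon 5 (His): best is CAU at 33.1.
Codon 6 (Arg): best is CGU at 33.4.
Codon 7 (Ala): best is GCC at 42.7.

GGU CAU ACA AGC CAU CGU GCC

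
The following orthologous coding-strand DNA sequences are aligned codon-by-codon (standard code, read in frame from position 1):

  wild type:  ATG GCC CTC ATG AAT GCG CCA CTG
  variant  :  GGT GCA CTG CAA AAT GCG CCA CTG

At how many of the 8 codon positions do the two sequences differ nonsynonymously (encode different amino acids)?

Codon 1: ATG Met / GGT Gly — nonsynonymous.
Codon 2: GCC Ala / GCA Ala — synonymous.
Codon 3: CTC Leu / CTG Leu — synonymous.
Codon 4: ATG Met / CAA Gln — nonsynonymous.
Codon 5: AAT Asn / AAT Asn — identical.
Codon 6: GCG Ala / GCG Ala — identical.
Codon 7: CCA Pro / CCA Pro — identical.
Codon 8: CTG Leu / CTG Leu — identical.
Nonsynonymous differences: 2.

2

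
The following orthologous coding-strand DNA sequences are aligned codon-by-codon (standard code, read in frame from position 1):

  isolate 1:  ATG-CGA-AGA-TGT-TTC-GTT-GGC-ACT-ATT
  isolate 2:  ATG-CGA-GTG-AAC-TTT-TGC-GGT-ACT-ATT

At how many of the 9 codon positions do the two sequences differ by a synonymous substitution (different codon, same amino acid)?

2

Codon 1: ATG Met / ATG Met — identical.
Codon 2: CGA Arg / CGA Arg — identical.
Codon 3: AGA Arg / GTG Val — nonsynonymous.
Codon 4: TGT Cys / AAC Asn — nonsynonymous.
Codon 5: TTC Phe / TTT Phe — synonymous.
Codon 6: GTT Val / TGC Cys — nonsynonymous.
Codon 7: GGC Gly / GGT Gly — synonymous.
Codon 8: ACT Thr / ACT Thr — identical.
Codon 9: ATT Ile / ATT Ile — identical.
Synonymous differences: 2.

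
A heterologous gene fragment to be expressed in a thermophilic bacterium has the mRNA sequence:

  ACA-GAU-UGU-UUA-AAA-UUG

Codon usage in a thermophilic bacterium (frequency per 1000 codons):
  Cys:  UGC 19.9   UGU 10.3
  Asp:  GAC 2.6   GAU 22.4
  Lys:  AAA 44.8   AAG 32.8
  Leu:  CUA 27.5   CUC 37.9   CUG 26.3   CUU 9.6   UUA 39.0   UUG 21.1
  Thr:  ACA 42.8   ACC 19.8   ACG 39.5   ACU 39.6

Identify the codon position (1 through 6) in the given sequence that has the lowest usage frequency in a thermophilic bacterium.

3

Codon 1 ACA (Thr): 42.8 per 1000.
Codon 2 GAU (Asp): 22.4 per 1000.
Codon 3 UGU (Cys): 10.3 per 1000.
Codon 4 UUA (Leu): 39.0 per 1000.
Codon 5 AAA (Lys): 44.8 per 1000.
Codon 6 UUG (Leu): 21.1 per 1000.
Lowest frequency is 10.3 at codon 3.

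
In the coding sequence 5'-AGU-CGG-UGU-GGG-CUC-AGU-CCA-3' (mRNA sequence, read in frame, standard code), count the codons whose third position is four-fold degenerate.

Codon 1 AGU (Ser): third position 2-fold.
Codon 2 CGG (Arg): third position 4-fold.
Codon 3 UGU (Cys): third position 2-fold.
Codon 4 GGG (Gly): third position 4-fold.
Codon 5 CUC (Leu): third position 4-fold.
Codon 6 AGU (Ser): third position 2-fold.
Codon 7 CCA (Pro): third position 4-fold.
Four-fold degenerate third positions: 4.

4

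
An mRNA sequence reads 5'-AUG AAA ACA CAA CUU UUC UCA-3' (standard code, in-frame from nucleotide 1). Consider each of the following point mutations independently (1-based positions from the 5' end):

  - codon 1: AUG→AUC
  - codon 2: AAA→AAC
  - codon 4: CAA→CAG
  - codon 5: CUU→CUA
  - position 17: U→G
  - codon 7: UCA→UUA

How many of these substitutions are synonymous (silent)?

2

Codon 1: AUG (Met) → AUC (Ile) — missense.
Codon 2: AAA (Lys) → AAC (Asn) — missense.
Codon 4: CAA (Gln) → CAG (Gln) — synonymous.
Codon 5: CUU (Leu) → CUA (Leu) — synonymous.
Codon 6: UUC (Phe) → UGC (Cys) — missense.
Codon 7: UCA (Ser) → UUA (Leu) — missense.
Synonymous: 2 of 6.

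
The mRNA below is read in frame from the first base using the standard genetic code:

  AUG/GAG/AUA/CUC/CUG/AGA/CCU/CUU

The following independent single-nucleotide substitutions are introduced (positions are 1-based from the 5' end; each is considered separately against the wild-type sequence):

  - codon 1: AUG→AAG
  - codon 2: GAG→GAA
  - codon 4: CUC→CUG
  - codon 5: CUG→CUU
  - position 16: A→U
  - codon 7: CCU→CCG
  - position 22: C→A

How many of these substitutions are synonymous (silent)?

4

Codon 1: AUG (Met) → AAG (Lys) — missense.
Codon 2: GAG (Glu) → GAA (Glu) — synonymous.
Codon 4: CUC (Leu) → CUG (Leu) — synonymous.
Codon 5: CUG (Leu) → CUU (Leu) — synonymous.
Codon 6: AGA (Arg) → UGA (Stop) — nonsense.
Codon 7: CCU (Pro) → CCG (Pro) — synonymous.
Codon 8: CUU (Leu) → AUU (Ile) — missense.
Synonymous: 4 of 7.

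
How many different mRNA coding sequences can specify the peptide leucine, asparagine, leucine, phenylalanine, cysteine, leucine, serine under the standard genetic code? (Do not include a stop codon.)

10368

Leu: 6 codons.
Asn: 2 codons.
Leu: 6 codons.
Phe: 2 codons.
Cys: 2 codons.
Leu: 6 codons.
Ser: 6 codons.
6 × 2 × 6 × 2 × 2 × 6 × 6 = 10368.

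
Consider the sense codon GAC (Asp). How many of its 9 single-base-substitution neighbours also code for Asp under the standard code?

1

Position 1: none → 0 synonymous.
Position 2: none → 0 synonymous.
Position 3: GAT → 1 synonymous.
Total: 0 + 0 + 1 = 1.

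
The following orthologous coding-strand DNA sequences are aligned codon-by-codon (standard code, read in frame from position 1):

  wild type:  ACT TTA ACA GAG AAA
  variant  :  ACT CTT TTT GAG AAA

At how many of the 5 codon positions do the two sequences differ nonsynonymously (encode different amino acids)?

Codon 1: ACT Thr / ACT Thr — identical.
Codon 2: TTA Leu / CTT Leu — synonymous.
Codon 3: ACA Thr / TTT Phe — nonsynonymous.
Codon 4: GAG Glu / GAG Glu — identical.
Codon 5: AAA Lys / AAA Lys — identical.
Nonsynonymous differences: 1.

1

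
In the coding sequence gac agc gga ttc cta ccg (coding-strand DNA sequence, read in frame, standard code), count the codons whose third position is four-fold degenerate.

Codon 1 GAC (Asp): third position 2-fold.
Codon 2 AGC (Ser): third position 2-fold.
Codon 3 GGA (Gly): third position 4-fold.
Codon 4 TTC (Phe): third position 2-fold.
Codon 5 CTA (Leu): third position 4-fold.
Codon 6 CCG (Pro): third position 4-fold.
Four-fold degenerate third positions: 3.

3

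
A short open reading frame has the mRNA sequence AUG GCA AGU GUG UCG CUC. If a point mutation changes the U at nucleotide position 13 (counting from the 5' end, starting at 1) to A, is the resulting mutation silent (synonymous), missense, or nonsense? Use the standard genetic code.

missense

Position 13 falls in codon 5: UCG → Ser.
After the substitution the codon is ACG → Thr.
Ser ≠ Thr, so this is a missense mutation.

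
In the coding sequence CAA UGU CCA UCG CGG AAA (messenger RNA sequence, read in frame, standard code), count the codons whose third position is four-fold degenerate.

3

Codon 1 CAA (Gln): third position 2-fold.
Codon 2 UGU (Cys): third position 2-fold.
Codon 3 CCA (Pro): third position 4-fold.
Codon 4 UCG (Ser): third position 4-fold.
Codon 5 CGG (Arg): third position 4-fold.
Codon 6 AAA (Lys): third position 2-fold.
Four-fold degenerate third positions: 3.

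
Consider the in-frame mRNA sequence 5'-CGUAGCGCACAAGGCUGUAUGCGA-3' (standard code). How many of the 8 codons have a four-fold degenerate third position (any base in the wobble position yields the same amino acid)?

Codon 1 CGU (Arg): third position 4-fold.
Codon 2 AGC (Ser): third position 2-fold.
Codon 3 GCA (Ala): third position 4-fold.
Codon 4 CAA (Gln): third position 2-fold.
Codon 5 GGC (Gly): third position 4-fold.
Codon 6 UGU (Cys): third position 2-fold.
Codon 7 AUG (Met): third position 1-fold.
Codon 8 CGA (Arg): third position 4-fold.
Four-fold degenerate third positions: 4.

4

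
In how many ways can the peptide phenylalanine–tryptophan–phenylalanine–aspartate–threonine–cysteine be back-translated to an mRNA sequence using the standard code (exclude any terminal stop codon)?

64

Phe: 2 codons.
Trp: 1 codon.
Phe: 2 codons.
Asp: 2 codons.
Thr: 4 codons.
Cys: 2 codons.
2 × 1 × 2 × 2 × 4 × 2 = 64.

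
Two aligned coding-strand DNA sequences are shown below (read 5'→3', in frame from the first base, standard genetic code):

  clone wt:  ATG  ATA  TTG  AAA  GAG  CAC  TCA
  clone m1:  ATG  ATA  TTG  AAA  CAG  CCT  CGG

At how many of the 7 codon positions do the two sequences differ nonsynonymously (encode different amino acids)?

3

Codon 1: ATG Met / ATG Met — identical.
Codon 2: ATA Ile / ATA Ile — identical.
Codon 3: TTG Leu / TTG Leu — identical.
Codon 4: AAA Lys / AAA Lys — identical.
Codon 5: GAG Glu / CAG Gln — nonsynonymous.
Codon 6: CAC His / CCT Pro — nonsynonymous.
Codon 7: TCA Ser / CGG Arg — nonsynonymous.
Nonsynonymous differences: 3.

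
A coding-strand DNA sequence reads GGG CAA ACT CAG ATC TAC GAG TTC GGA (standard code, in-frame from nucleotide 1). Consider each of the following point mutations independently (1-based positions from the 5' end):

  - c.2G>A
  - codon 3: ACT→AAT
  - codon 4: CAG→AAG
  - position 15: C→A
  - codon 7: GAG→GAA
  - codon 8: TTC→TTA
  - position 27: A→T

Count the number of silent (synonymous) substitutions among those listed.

3

Codon 1: GGG (Gly) → GAG (Glu) — missense.
Codon 3: ACT (Thr) → AAT (Asn) — missense.
Codon 4: CAG (Gln) → AAG (Lys) — missense.
Codon 5: ATC (Ile) → ATA (Ile) — synonymous.
Codon 7: GAG (Glu) → GAA (Glu) — synonymous.
Codon 8: TTC (Phe) → TTA (Leu) — missense.
Codon 9: GGA (Gly) → GGT (Gly) — synonymous.
Synonymous: 3 of 7.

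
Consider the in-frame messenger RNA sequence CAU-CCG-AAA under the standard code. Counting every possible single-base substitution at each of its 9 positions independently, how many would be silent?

Codon 1 (CAU, His): 1 synonymous substitution.
Codon 2 (CCG, Pro): 3 synonymous substitutions.
Codon 3 (AAA, Lys): 1 synonymous substitution.
Total: 1 + 3 + 1 = 5.

5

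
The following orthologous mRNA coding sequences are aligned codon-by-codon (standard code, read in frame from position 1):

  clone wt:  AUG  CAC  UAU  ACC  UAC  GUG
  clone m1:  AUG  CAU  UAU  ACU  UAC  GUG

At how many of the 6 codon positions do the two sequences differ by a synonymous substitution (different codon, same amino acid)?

Codon 1: AUG Met / AUG Met — identical.
Codon 2: CAC His / CAU His — synonymous.
Codon 3: UAU Tyr / UAU Tyr — identical.
Codon 4: ACC Thr / ACU Thr — synonymous.
Codon 5: UAC Tyr / UAC Tyr — identical.
Codon 6: GUG Val / GUG Val — identical.
Synonymous differences: 2.

2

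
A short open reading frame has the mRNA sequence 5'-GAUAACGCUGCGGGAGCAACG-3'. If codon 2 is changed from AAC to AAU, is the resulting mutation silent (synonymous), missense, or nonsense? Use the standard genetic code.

silent

Position 6 falls in codon 2: AAC → Asn.
After the substitution the codon is AAU → Asn.
Both encode Asn, so the change is synonymous.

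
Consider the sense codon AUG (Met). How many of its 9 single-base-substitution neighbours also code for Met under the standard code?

0

Position 1: none → 0 synonymous.
Position 2: none → 0 synonymous.
Position 3: none → 0 synonymous.
Total: 0 + 0 + 0 = 0.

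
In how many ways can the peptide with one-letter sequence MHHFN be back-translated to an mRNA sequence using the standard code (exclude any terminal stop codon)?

Met: 1 codon.
His: 2 codons.
His: 2 codons.
Phe: 2 codons.
Asn: 2 codons.
1 × 2 × 2 × 2 × 2 = 16.

16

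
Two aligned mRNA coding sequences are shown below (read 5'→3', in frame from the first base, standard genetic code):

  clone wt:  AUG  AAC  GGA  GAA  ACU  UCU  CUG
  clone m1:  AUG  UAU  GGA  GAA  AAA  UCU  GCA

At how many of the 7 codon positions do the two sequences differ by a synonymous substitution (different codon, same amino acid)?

0

Codon 1: AUG Met / AUG Met — identical.
Codon 2: AAC Asn / UAU Tyr — nonsynonymous.
Codon 3: GGA Gly / GGA Gly — identical.
Codon 4: GAA Glu / GAA Glu — identical.
Codon 5: ACU Thr / AAA Lys — nonsynonymous.
Codon 6: UCU Ser / UCU Ser — identical.
Codon 7: CUG Leu / GCA Ala — nonsynonymous.
Synonymous differences: 0.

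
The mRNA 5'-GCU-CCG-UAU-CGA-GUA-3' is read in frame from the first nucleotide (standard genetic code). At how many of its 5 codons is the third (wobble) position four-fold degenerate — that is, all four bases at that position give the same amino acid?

Codon 1 GCU (Ala): third position 4-fold.
Codon 2 CCG (Pro): third position 4-fold.
Codon 3 UAU (Tyr): third position 2-fold.
Codon 4 CGA (Arg): third position 4-fold.
Codon 5 GUA (Val): third position 4-fold.
Four-fold degenerate third positions: 4.

4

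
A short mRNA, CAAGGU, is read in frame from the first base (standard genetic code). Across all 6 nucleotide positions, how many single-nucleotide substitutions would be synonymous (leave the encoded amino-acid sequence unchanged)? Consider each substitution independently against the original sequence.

Codon 1 (CAA, Gln): 1 synonymous substitution.
Codon 2 (GGU, Gly): 3 synonymous substitutions.
Total: 1 + 3 = 4.

4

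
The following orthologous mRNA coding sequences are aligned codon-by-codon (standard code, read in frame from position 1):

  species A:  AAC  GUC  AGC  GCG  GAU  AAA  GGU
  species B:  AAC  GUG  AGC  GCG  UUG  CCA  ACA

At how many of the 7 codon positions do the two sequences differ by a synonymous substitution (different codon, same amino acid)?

Codon 1: AAC Asn / AAC Asn — identical.
Codon 2: GUC Val / GUG Val — synonymous.
Codon 3: AGC Ser / AGC Ser — identical.
Codon 4: GCG Ala / GCG Ala — identical.
Codon 5: GAU Asp / UUG Leu — nonsynonymous.
Codon 6: AAA Lys / CCA Pro — nonsynonymous.
Codon 7: GGU Gly / ACA Thr — nonsynonymous.
Synonymous differences: 1.

1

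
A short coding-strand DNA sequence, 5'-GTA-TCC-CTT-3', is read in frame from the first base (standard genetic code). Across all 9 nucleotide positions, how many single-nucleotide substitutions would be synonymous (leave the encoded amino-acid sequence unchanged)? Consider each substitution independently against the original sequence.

9

Codon 1 (GTA, Val): 3 synonymous substitutions.
Codon 2 (TCC, Ser): 3 synonymous substitutions.
Codon 3 (CTT, Leu): 3 synonymous substitutions.
Total: 3 + 3 + 3 = 9.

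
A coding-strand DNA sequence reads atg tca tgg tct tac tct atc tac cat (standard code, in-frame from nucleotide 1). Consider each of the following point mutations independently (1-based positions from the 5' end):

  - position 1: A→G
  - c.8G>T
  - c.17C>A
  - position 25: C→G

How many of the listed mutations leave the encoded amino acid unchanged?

Codon 1: ATG (Met) → GTG (Val) — missense.
Codon 3: TGG (Trp) → TTG (Leu) — missense.
Codon 6: TCT (Ser) → TAT (Tyr) — missense.
Codon 9: CAT (His) → GAT (Asp) — missense.
Synonymous: 0 of 4.

0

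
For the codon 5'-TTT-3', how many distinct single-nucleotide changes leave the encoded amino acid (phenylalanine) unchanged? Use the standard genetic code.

1

Position 1: none → 0 synonymous.
Position 2: none → 0 synonymous.
Position 3: TTC → 1 synonymous.
Total: 0 + 0 + 1 = 1.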